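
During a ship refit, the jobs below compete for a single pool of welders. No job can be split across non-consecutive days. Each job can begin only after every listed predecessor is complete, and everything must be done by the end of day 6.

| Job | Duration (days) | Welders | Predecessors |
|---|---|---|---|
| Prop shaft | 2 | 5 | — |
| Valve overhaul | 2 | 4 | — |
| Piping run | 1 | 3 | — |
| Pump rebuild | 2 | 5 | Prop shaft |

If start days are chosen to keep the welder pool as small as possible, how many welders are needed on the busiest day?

Early-start (Prop shaft@1, Valve overhaul@1, Piping run@1, Pump rebuild@3) gives peak 12: d1:12  d2:9  d3:5  d4:5  d5:0  d6:0.
Shift Valve overhaul→3, Piping run→3, Pump rebuild→5.
Schedule Prop shaft@1, Valve overhaul@3, Piping run@3, Pump rebuild@5: d1:5  d2:5  d3:7  d4:4  d5:5  d6:5 — peak 7.

7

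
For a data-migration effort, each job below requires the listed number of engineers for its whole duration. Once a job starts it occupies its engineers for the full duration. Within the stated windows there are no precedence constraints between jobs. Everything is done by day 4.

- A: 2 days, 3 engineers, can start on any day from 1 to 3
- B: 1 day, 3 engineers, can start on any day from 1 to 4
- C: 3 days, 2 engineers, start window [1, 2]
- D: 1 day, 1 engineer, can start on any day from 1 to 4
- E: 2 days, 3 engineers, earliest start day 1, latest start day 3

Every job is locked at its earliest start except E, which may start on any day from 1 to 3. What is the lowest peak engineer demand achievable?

9

E@1: d1:12  d2:8  d3:2  d4:0 → peak 12
E@2: d1:9  d2:8  d3:5  d4:0 → peak 9
E@3: d1:9  d2:5  d3:5  d4:3 → peak 9
Best is E@2, peak 9.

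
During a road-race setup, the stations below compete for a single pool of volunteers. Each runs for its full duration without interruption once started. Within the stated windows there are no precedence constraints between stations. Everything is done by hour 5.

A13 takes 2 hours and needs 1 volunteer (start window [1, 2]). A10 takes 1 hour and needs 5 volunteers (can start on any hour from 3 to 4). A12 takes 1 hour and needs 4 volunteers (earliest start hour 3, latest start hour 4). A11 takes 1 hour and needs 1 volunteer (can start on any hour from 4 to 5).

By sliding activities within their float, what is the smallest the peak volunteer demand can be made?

Early-start (A13@1, A10@3, A12@3, A11@4) gives peak 9: h1:1  h2:1  h3:9  h4:1  h5:0.
Shift A12→4.
Schedule A13@1, A10@3, A12@4, A11@4: h1:1  h2:1  h3:5  h4:5  h5:0 — peak 5.
No arrangement of the 16 feasible schedules does better.

5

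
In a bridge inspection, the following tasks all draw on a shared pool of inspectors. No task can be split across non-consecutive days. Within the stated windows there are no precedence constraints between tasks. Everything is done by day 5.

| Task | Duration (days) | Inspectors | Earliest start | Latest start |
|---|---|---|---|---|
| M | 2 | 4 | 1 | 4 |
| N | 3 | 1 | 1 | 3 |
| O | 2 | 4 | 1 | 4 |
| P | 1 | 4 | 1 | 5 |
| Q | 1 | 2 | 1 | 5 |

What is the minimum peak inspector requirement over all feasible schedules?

6

Early-start (M@1, N@1, O@1, P@1, Q@1) gives peak 15: d1:15  d2:9  d3:1  d4:0  d5:0.
Shift O→3, P→5, Q→4.
Schedule M@1, N@1, O@3, P@5, Q@4: d1:5  d2:5  d3:5  d4:6  d5:4 — peak 6.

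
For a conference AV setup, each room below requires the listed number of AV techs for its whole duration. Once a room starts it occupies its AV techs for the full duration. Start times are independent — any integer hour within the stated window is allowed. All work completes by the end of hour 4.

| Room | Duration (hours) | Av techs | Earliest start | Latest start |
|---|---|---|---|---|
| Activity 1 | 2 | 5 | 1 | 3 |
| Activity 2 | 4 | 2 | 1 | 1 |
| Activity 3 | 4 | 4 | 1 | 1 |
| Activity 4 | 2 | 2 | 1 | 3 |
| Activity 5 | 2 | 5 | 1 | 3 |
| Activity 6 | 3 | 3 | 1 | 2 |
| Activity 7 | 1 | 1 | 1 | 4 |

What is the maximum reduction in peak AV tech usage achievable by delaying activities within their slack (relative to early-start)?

6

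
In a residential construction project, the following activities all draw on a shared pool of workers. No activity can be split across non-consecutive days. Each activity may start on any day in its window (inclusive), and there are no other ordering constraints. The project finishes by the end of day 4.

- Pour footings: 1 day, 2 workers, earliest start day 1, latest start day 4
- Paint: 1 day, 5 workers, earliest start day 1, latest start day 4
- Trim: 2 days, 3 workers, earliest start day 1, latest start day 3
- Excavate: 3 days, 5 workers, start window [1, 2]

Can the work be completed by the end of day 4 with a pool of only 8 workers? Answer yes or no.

yes

Schedule Pour footings@1, Paint@1, Trim@2, Excavate@2: d1:7  d2:8  d3:8  d4:5 — peak 8 ≤ 8.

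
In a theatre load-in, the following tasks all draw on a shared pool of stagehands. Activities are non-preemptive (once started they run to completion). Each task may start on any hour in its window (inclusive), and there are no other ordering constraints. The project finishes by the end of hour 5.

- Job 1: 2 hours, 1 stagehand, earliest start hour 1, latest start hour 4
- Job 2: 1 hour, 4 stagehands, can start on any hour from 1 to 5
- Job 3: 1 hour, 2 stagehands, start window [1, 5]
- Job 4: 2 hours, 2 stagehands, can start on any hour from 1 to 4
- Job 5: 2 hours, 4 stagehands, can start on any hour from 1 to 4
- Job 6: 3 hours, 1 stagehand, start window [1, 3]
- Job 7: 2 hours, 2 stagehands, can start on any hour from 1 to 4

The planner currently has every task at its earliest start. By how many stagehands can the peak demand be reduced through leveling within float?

Early-start peak: h1:16  h2:10  h3:1  h4:0  h5:0 ⇒ 16.
Leveled (Job 1@1, Job 2@1, Job 3@2, Job 4@2, Job 5@4, Job 6@1, Job 7@3): h1:6  h2:6  h3:5  h4:6  h5:4 ⇒ 6.
Reduction 16 − 6 = 10.

10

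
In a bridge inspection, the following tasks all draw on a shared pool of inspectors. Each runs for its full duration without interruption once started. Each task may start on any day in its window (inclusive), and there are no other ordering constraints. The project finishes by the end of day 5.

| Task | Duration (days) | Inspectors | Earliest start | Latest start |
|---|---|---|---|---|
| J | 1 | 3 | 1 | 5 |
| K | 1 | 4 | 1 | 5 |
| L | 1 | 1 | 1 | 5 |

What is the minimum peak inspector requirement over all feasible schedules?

Early-start (J@1, K@1, L@1) gives peak 8: d1:8  d2:0  d3:0  d4:0  d5:0.
Shift K→2.
Schedule J@1, K@2, L@1: d1:4  d2:4  d3:0  d4:0  d5:0 — peak 4.

4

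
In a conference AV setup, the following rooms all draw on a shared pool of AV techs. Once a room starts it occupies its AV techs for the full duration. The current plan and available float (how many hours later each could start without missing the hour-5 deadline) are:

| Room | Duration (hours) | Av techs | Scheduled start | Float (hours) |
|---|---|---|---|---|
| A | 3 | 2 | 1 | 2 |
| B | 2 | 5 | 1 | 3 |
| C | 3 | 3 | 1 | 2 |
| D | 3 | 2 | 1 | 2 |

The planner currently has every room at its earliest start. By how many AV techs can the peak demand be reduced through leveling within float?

5

Early-start peak: h1:12  h2:12  h3:7  h4:0  h5:0 ⇒ 12.
Leveled (A@1, B@1, C@3, D@3): h1:7  h2:7  h3:7  h4:5  h5:5 ⇒ 7.
Reduction 12 − 7 = 5.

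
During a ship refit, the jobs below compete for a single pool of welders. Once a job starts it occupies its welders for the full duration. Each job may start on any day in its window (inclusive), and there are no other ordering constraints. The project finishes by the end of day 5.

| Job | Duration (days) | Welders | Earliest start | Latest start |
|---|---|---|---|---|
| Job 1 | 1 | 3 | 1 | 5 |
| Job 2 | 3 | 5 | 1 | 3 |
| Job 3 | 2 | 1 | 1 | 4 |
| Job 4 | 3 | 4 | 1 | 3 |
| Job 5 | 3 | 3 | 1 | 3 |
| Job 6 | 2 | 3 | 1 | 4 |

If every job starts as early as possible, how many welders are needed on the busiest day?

Early-start schedule: Job 1@1, Job 2@1, Job 3@1, Job 4@1, Job 5@1, Job 6@1.
Load per day: day 1: 19, day 2: 16, day 3: 12, day 4: 0, day 5: 0.
Peak is 19.

19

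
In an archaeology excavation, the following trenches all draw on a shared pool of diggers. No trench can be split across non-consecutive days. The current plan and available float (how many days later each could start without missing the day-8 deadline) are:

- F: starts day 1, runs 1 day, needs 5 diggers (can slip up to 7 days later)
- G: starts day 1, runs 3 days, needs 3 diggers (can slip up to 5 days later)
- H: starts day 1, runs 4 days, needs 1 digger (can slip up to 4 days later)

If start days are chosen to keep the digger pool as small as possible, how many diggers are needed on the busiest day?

5

Early-start (F@1, G@1, H@1) gives peak 9: d1:9  d2:4  d3:4  d4:1  d5:0  d6:0  d7:0  d8:0.
Shift G→2, H→2.
Schedule F@1, G@2, H@2: d1:5  d2:4  d3:4  d4:4  d5:1  d6:0  d7:0  d8:0 — peak 5.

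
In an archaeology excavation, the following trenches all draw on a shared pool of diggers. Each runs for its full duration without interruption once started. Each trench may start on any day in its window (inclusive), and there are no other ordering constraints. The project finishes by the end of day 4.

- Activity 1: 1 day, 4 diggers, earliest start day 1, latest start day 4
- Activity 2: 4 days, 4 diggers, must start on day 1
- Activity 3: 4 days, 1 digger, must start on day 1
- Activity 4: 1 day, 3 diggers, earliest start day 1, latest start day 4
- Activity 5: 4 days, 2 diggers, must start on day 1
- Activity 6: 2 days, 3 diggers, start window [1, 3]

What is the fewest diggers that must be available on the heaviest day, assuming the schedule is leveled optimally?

11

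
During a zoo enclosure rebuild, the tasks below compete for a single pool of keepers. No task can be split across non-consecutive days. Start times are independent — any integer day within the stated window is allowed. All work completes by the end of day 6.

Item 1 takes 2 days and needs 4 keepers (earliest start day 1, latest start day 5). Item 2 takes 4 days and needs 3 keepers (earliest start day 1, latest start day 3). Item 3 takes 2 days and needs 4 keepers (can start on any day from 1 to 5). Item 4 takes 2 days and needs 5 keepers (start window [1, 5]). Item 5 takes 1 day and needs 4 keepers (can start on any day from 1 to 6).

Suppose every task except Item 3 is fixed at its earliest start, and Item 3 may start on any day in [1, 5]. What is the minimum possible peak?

Item 3@1: d1:20  d2:16  d3:3  d4:3  d5:0  d6:0 → peak 20
Item 3@2: d1:16  d2:16  d3:7  d4:3  d5:0  d6:0 → peak 16
Item 3@3: d1:16  d2:12  d3:7  d4:7  d5:0  d6:0 → peak 16
Item 3@4: d1:16  d2:12  d3:3  d4:7  d5:4  d6:0 → peak 16
Item 3@5: d1:16  d2:12  d3:3  d4:3  d5:4  d6:4 → peak 16
Best is Item 3@2, peak 16.

16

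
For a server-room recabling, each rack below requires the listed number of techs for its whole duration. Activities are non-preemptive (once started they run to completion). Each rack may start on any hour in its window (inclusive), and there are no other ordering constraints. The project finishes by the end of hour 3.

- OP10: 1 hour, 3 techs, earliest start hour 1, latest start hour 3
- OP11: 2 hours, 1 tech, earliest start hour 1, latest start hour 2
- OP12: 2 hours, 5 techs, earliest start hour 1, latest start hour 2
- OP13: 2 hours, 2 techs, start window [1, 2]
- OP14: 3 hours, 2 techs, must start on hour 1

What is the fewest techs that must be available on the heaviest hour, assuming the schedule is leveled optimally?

10

Early-start (OP10@1, OP11@1, OP12@1, OP13@1, OP14@1) gives peak 13: h1:13  h2:10  h3:2.
Shift OP12→2.
Schedule OP10@1, OP11@1, OP12@2, OP13@1, OP14@1: h1:8  h2:10  h3:7 — peak 10.
No arrangement of the 24 feasible schedules does better.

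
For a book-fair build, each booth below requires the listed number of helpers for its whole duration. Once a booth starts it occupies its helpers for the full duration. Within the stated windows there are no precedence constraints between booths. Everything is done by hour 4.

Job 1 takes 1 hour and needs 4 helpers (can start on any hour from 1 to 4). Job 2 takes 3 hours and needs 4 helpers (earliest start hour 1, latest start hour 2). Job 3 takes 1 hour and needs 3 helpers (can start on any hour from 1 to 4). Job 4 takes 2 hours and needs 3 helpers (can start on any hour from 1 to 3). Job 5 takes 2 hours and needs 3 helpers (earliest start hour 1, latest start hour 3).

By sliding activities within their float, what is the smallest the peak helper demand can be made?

Early-start (Job 1@1, Job 2@1, Job 3@1, Job 4@1, Job 5@1) gives peak 17: h1:17  h2:10  h3:4  h4:0.
Shift Job 3→2, Job 4→2, Job 5→3.
Schedule Job 1@1, Job 2@1, Job 3@2, Job 4@2, Job 5@3: h1:8  h2:10  h3:10  h4:3 — peak 10.

10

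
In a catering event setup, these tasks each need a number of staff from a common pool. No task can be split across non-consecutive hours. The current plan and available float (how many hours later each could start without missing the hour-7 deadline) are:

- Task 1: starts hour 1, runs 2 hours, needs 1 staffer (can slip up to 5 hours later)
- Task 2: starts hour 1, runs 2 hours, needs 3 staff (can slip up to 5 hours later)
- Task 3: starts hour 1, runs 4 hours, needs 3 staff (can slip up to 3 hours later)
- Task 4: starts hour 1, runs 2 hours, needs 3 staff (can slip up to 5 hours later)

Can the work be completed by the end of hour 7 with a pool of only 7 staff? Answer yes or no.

Schedule Task 1@1, Task 2@1, Task 3@3, Task 4@3: h1:4  h2:4  h3:6  h4:6  h5:3  h6:3  h7:0 — peak 6 ≤ 7.

yes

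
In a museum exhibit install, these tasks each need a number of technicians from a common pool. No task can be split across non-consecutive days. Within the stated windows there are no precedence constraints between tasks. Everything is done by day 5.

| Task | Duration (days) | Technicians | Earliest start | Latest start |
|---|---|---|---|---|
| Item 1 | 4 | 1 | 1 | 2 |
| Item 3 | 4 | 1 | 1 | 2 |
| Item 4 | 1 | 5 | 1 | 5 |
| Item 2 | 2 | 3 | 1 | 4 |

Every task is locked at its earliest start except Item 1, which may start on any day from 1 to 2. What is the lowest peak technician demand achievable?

9

Item 1@1: d1:10  d2:5  d3:2  d4:2  d5:0 → peak 10
Item 1@2: d1:9  d2:5  d3:2  d4:2  d5:1 → peak 9
Best is Item 1@2, peak 9.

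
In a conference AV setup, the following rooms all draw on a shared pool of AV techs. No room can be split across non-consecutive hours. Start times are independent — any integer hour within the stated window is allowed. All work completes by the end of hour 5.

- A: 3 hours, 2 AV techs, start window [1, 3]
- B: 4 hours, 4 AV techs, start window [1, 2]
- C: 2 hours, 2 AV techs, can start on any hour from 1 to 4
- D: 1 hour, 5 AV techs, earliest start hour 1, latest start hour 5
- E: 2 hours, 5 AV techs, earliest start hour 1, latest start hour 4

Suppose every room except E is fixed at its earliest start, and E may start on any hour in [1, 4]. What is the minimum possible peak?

E@1: h1:18  h2:13  h3:6  h4:4  h5:0 → peak 18
E@2: h1:13  h2:13  h3:11  h4:4  h5:0 → peak 13
E@3: h1:13  h2:8  h3:11  h4:9  h5:0 → peak 13
E@4: h1:13  h2:8  h3:6  h4:9  h5:5 → peak 13
Best is E@2, peak 13.

13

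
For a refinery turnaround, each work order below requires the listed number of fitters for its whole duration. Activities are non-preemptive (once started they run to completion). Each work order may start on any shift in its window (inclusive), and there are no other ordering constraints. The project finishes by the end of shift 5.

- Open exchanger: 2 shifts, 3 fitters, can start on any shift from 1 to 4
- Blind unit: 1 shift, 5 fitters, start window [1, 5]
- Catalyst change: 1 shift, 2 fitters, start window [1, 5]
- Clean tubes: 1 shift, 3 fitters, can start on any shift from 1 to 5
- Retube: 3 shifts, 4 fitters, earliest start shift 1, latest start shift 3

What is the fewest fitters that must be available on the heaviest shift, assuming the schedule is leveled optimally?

7

Early-start (Open exchanger@1, Blind unit@1, Catalyst change@1, Clean tubes@1, Retube@1) gives peak 17: s1:17  s2:7  s3:4  s4:0  s5:0.
Shift Blind unit→4, Catalyst change→3, Clean tubes→5.
Schedule Open exchanger@1, Blind unit@4, Catalyst change@3, Clean tubes@5, Retube@1: s1:7  s2:7  s3:6  s4:5  s5:3 — peak 7.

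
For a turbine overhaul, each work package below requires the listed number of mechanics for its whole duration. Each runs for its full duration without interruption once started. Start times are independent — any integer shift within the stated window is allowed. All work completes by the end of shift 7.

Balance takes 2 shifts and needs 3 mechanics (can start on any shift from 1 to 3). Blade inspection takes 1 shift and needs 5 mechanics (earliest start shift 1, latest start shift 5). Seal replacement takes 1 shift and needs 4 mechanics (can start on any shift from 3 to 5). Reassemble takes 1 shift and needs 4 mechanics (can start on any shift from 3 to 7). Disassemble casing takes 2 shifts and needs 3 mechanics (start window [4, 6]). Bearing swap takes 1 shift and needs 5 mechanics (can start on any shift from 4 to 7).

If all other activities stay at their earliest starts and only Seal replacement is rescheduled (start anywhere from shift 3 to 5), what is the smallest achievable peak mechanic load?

Seal replacement@3: s1:8  s2:3  s3:8  s4:8  s5:3  s6:0  s7:0 → peak 8
Seal replacement@4: s1:8  s2:3  s3:4  s4:12  s5:3  s6:0  s7:0 → peak 12
Seal replacement@5: s1:8  s2:3  s3:4  s4:8  s5:7  s6:0  s7:0 → peak 8
Best is Seal replacement@3, peak 8.

8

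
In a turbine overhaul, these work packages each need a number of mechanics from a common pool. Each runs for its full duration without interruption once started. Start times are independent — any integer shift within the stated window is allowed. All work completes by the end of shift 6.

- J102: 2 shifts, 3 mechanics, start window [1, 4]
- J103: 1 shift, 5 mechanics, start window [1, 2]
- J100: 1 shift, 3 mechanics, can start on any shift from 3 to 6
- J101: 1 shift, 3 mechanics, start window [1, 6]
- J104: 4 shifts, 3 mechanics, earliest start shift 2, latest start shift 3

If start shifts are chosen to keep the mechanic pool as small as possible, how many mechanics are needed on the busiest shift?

Early-start (J102@1, J103@1, J100@3, J101@1, J104@2) gives peak 11: s1:11  s2:6  s3:6  s4:3  s5:3  s6:0.
Shift J102→2, J100→4, J101→2, J104→3.
Schedule J102@2, J103@1, J100@4, J101@2, J104@3: s1:5  s2:6  s3:6  s4:6  s5:3  s6:3 — peak 6.

6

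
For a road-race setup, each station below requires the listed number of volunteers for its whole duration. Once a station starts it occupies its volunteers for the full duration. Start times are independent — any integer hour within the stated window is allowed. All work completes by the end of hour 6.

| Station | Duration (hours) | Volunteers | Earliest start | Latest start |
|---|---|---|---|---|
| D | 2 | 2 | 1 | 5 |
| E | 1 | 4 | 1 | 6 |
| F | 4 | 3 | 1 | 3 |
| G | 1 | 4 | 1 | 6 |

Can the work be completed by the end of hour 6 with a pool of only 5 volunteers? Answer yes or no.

yes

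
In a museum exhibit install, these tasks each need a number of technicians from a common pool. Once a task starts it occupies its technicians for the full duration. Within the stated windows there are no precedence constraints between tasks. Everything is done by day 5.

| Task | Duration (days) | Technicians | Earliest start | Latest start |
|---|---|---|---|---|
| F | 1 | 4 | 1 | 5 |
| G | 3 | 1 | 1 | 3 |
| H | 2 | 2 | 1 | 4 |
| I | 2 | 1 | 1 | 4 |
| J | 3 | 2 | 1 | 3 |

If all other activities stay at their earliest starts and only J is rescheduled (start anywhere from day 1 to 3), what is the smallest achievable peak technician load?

J@1: d1:10  d2:6  d3:3  d4:0  d5:0 → peak 10
J@2: d1:8  d2:6  d3:3  d4:2  d5:0 → peak 8
J@3: d1:8  d2:4  d3:3  d4:2  d5:2 → peak 8
Best is J@2, peak 8.

8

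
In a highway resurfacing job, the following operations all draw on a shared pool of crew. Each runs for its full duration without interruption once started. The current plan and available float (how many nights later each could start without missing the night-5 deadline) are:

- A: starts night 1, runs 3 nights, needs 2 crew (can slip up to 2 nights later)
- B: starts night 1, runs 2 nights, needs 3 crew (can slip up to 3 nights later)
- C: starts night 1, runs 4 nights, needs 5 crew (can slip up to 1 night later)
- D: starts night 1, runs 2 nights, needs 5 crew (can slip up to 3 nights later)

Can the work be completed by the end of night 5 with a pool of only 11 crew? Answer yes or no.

yes

Schedule A@1, B@1, C@1, D@4: n1:10  n2:10  n3:7  n4:10  n5:5 — peak 10 ≤ 11.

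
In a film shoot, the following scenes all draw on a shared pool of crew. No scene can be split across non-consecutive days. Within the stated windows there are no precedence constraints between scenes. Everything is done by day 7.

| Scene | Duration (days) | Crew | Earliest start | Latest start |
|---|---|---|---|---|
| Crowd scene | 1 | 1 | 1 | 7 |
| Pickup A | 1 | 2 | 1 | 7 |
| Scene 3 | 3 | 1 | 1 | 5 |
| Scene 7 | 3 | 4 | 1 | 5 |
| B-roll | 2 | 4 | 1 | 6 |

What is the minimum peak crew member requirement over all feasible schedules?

Early-start (Crowd scene@1, Pickup A@1, Scene 3@1, Scene 7@1, B-roll@1) gives peak 12: d1:12  d2:9  d3:5  d4:0  d5:0  d6:0  d7:0.
Shift Scene 7→2, B-roll→5.
Schedule Crowd scene@1, Pickup A@1, Scene 3@1, Scene 7@2, B-roll@5: d1:4  d2:5  d3:5  d4:4  d5:4  d6:4  d7:0 — peak 5.

5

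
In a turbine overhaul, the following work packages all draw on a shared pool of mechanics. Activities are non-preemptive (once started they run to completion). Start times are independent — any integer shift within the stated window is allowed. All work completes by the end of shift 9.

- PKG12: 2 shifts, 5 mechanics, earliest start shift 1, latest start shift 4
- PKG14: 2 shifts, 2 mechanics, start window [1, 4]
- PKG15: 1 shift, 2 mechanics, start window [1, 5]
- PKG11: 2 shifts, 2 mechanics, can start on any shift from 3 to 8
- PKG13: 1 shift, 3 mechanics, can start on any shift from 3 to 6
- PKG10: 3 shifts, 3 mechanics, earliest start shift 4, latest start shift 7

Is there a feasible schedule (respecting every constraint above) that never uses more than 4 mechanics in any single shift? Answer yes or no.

no

The minimum achievable peak is 5; 4 < 5, so no feasible schedule stays within the cap.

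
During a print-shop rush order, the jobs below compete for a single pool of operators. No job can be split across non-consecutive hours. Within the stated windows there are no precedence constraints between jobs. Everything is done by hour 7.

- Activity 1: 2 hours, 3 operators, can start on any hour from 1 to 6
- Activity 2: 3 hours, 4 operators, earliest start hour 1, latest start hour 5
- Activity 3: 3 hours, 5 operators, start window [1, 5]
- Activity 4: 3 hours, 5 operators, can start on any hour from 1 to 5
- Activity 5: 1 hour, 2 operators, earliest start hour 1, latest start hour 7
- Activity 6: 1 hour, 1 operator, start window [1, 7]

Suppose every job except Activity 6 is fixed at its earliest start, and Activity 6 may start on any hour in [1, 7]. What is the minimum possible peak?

19

Activity 6@1: h1:20  h2:17  h3:14  h4:0  h5:0  h6:0  h7:0 → peak 20
Activity 6@2: h1:19  h2:18  h3:14  h4:0  h5:0  h6:0  h7:0 → peak 19
Activity 6@3: h1:19  h2:17  h3:15  h4:0  h5:0  h6:0  h7:0 → peak 19
Activity 6@4: h1:19  h2:17  h3:14  h4:1  h5:0  h6:0  h7:0 → peak 19
Activity 6@5: h1:19  h2:17  h3:14  h4:0  h5:1  h6:0  h7:0 → peak 19
Activity 6@6: h1:19  h2:17  h3:14  h4:0  h5:0  h6:1  h7:0 → peak 19
Activity 6@7: h1:19  h2:17  h3:14  h4:0  h5:0  h6:0  h7:1 → peak 19
Best is Activity 6@2, peak 19.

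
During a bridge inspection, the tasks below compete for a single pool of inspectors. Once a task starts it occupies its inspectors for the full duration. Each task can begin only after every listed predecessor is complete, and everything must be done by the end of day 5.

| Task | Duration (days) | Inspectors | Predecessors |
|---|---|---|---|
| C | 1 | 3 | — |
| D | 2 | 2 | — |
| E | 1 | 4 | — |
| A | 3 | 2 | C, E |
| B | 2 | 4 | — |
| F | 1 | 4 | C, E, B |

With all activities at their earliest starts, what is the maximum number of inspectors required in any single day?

Early-start schedule: C@1, D@1, E@1, A@2, B@1, F@3.
Load per day: day 1: 13, day 2: 8, day 3: 6, day 4: 2, day 5: 0.
Peak is 13.

13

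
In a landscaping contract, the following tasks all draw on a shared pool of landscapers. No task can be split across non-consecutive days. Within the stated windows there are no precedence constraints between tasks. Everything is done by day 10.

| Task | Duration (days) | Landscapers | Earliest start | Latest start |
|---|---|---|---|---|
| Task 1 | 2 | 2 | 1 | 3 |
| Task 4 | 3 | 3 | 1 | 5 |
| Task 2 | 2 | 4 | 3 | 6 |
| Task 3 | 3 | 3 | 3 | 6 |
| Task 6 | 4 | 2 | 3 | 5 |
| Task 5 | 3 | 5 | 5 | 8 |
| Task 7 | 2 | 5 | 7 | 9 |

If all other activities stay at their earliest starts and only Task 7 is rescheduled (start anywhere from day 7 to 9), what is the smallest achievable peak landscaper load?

12

Task 7@7: d1:5  d2:5  d3:12  d4:9  d5:10  d6:7  d7:10  d8:5  d9:0  d10:0 → peak 12
Task 7@8: d1:5  d2:5  d3:12  d4:9  d5:10  d6:7  d7:5  d8:5  d9:5  d10:0 → peak 12
Task 7@9: d1:5  d2:5  d3:12  d4:9  d5:10  d6:7  d7:5  d8:0  d9:5  d10:5 → peak 12
Best is Task 7@7, peak 12.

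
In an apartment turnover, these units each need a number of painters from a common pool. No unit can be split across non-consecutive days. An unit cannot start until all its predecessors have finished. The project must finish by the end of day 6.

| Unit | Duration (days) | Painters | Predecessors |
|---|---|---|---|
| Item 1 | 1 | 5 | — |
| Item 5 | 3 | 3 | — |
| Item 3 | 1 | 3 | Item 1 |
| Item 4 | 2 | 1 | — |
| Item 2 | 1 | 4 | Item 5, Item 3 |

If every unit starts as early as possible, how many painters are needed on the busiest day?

9

Early-start schedule: Item 1@1, Item 5@1, Item 3@2, Item 4@1, Item 2@4.
Load per day: day 1: 9, day 2: 7, day 3: 3, day 4: 4, day 5: 0, day 6: 0.
Peak is 9.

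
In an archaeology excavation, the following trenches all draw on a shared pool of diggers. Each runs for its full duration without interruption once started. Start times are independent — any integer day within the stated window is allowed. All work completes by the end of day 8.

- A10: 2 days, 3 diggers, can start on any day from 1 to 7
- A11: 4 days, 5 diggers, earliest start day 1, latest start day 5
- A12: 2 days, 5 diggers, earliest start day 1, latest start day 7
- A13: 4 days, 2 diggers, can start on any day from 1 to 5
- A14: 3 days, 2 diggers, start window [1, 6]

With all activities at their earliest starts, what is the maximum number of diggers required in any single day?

17

Early-start schedule: A10@1, A11@1, A12@1, A13@1, A14@1.
Load per day: day 1: 17, day 2: 17, day 3: 9, day 4: 7, day 5: 0, day 6: 0, day 7: 0, day 8: 0.
Peak is 17.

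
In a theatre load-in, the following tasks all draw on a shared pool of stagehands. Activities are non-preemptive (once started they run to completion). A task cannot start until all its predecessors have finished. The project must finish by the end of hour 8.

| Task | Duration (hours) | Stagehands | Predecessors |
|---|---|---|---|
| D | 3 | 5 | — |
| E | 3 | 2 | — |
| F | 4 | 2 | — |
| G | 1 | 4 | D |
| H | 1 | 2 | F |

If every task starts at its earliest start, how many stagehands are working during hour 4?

At early start, hour 4 has: F, G.
Demand: 2 + 4 = 6.

6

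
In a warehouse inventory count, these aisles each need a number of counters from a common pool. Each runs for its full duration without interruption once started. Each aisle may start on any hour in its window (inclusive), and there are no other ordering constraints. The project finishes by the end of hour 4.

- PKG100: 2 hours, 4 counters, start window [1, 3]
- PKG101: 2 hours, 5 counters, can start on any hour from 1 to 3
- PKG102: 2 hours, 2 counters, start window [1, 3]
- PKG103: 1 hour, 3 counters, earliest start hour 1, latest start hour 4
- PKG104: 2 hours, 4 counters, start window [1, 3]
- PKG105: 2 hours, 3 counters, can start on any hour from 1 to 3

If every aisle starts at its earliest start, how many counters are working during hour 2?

At early start, hour 2 has: PKG100, PKG101, PKG102, PKG104, PKG105.
Demand: 4 + 5 + 2 + 4 + 3 = 18.

18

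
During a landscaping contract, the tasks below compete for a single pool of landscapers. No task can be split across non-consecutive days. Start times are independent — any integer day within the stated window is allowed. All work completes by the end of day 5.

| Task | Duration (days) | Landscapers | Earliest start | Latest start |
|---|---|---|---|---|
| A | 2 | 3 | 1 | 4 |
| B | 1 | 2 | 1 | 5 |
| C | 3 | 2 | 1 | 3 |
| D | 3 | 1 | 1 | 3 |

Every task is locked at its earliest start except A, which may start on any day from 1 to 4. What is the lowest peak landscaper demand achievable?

A@1: d1:8  d2:6  d3:3  d4:0  d5:0 → peak 8
A@2: d1:5  d2:6  d3:6  d4:0  d5:0 → peak 6
A@3: d1:5  d2:3  d3:6  d4:3  d5:0 → peak 6
A@4: d1:5  d2:3  d3:3  d4:3  d5:3 → peak 5
Best is A@4, peak 5.

5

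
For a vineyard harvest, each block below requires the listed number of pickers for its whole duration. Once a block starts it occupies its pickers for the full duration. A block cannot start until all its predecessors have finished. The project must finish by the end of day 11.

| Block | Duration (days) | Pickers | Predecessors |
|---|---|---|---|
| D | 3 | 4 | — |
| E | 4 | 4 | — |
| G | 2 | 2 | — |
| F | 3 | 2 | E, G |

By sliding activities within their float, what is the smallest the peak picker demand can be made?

6

Early-start (D@1, E@1, G@1, F@5) gives peak 10: d1:10  d2:10  d3:8  d4:4  d5:2  d6:2  d7:2  d8:0  d9:0  d10:0  d11:0.
Shift E→4, F→8.
Schedule D@1, E@4, G@1, F@8: d1:6  d2:6  d3:4  d4:4  d5:4  d6:4  d7:4  d8:2  d9:2  d10:2  d11:0 — peak 6.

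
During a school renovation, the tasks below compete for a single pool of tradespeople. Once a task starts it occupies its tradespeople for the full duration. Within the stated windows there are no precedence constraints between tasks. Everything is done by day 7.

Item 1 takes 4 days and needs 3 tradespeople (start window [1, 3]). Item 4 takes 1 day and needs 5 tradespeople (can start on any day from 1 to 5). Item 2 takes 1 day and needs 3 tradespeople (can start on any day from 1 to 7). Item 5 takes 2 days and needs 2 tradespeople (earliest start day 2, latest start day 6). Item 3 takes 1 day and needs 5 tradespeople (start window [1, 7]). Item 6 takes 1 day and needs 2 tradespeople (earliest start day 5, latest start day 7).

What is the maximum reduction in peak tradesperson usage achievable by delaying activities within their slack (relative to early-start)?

11

Early-start peak: d1:16  d2:5  d3:5  d4:3  d5:2  d6:0  d7:0 ⇒ 16.
Leveled (Item 1@1, Item 4@5, Item 2@6, Item 5@2, Item 3@7, Item 6@6): d1:3  d2:5  d3:5  d4:3  d5:5  d6:5  d7:5 ⇒ 5.
Reduction 16 − 5 = 11.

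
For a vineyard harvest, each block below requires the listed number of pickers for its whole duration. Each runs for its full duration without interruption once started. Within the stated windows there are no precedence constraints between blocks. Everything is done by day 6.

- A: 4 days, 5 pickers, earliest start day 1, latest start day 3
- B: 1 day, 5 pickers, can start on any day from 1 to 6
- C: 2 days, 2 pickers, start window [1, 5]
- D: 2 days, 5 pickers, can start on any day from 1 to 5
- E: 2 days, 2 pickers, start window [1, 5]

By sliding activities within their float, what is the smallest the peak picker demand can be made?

Early-start (A@1, B@1, C@1, D@1, E@1) gives peak 19: d1:19  d2:14  d3:5  d4:5  d5:0  d6:0.
Shift C→2, D→4, E→2.
Schedule A@1, B@1, C@2, D@4, E@2: d1:10  d2:9  d3:9  d4:10  d5:5  d6:0 — peak 10.

10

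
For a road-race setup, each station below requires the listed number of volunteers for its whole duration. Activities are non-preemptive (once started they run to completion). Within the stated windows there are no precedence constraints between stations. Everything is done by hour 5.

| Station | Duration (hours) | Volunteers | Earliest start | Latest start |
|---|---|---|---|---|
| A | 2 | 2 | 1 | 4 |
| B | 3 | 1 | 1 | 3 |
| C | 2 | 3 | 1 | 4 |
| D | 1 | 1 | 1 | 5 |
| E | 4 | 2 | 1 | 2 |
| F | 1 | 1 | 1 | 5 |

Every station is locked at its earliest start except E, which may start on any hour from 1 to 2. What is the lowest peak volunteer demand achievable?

8

E@1: h1:10  h2:8  h3:3  h4:2  h5:0 → peak 10
E@2: h1:8  h2:8  h3:3  h4:2  h5:2 → peak 8
Best is E@2, peak 8.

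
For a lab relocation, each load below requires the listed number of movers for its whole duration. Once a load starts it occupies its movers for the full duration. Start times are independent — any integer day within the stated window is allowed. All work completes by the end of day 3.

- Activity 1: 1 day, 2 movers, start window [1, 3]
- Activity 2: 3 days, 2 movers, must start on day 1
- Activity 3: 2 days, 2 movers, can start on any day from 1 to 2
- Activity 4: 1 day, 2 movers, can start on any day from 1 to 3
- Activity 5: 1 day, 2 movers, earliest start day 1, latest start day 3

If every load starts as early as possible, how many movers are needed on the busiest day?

10

Early-start schedule: Activity 1@1, Activity 2@1, Activity 3@1, Activity 4@1, Activity 5@1.
Load per day: day 1: 10, day 2: 4, day 3: 2.
Peak is 10.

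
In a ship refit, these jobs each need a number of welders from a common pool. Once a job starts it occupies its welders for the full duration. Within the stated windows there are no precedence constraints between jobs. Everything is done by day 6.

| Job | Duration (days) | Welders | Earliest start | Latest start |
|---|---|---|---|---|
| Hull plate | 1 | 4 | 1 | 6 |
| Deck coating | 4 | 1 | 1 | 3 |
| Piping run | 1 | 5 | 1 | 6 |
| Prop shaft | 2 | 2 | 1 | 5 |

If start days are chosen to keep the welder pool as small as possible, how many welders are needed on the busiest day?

Early-start (Hull plate@1, Deck coating@1, Piping run@1, Prop shaft@1) gives peak 12: d1:12  d2:3  d3:1  d4:1  d5:0  d6:0.
Shift Piping run→5, Prop shaft→2.
Schedule Hull plate@1, Deck coating@1, Piping run@5, Prop shaft@2: d1:5  d2:3  d3:3  d4:1  d5:5  d6:0 — peak 5.

5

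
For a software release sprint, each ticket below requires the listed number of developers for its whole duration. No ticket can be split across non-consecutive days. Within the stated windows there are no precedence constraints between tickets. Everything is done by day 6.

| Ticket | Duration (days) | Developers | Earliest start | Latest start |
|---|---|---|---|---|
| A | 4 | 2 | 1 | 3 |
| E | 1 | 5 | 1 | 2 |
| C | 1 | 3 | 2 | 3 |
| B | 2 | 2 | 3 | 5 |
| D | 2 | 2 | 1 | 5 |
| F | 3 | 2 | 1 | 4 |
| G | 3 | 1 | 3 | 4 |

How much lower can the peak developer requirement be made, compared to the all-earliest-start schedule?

Early-start peak: d1:11  d2:9  d3:7  d4:5  d5:1  d6:0 ⇒ 11.
Leveled (A@1, E@1, C@2, B@3, D@2, F@4, G@3): d1:7  d2:7  d3:7  d4:7  d5:3  d6:2 ⇒ 7.
Reduction 11 − 7 = 4.

4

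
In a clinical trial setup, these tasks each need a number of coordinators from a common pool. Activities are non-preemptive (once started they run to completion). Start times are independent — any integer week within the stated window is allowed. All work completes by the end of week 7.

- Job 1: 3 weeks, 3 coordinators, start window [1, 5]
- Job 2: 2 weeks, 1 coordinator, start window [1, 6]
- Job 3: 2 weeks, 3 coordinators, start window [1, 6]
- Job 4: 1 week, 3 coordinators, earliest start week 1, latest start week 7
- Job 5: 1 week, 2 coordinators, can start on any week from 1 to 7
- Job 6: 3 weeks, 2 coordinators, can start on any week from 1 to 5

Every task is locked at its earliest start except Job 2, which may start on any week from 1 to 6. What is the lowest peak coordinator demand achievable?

Job 2@1: w1:14  w2:9  w3:5  w4:0  w5:0  w6:0  w7:0 → peak 14
Job 2@2: w1:13  w2:9  w3:6  w4:0  w5:0  w6:0  w7:0 → peak 13
Job 2@3: w1:13  w2:8  w3:6  w4:1  w5:0  w6:0  w7:0 → peak 13
Job 2@4: w1:13  w2:8  w3:5  w4:1  w5:1  w6:0  w7:0 → peak 13
Job 2@5: w1:13  w2:8  w3:5  w4:0  w5:1  w6:1  w7:0 → peak 13
Job 2@6: w1:13  w2:8  w3:5  w4:0  w5:0  w6:1  w7:1 → peak 13
Best is Job 2@2, peak 13.

13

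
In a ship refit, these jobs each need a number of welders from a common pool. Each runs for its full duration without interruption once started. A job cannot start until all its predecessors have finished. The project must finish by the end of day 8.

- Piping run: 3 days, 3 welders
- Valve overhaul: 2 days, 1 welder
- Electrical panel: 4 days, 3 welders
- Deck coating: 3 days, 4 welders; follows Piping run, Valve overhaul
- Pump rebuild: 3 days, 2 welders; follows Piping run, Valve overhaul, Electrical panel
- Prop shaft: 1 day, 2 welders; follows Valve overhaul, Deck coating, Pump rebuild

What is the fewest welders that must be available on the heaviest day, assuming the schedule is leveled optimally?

7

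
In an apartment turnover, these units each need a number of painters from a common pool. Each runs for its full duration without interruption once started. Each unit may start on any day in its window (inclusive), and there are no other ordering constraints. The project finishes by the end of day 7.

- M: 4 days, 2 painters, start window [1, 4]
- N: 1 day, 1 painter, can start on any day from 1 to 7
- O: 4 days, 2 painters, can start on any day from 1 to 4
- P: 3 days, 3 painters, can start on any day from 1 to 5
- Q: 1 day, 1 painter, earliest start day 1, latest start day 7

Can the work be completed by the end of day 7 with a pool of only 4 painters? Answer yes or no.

Schedule M@1, N@5, O@1, P@5, Q@6: d1:4  d2:4  d3:4  d4:4  d5:4  d6:4  d7:3 — peak 4 ≤ 4.

yes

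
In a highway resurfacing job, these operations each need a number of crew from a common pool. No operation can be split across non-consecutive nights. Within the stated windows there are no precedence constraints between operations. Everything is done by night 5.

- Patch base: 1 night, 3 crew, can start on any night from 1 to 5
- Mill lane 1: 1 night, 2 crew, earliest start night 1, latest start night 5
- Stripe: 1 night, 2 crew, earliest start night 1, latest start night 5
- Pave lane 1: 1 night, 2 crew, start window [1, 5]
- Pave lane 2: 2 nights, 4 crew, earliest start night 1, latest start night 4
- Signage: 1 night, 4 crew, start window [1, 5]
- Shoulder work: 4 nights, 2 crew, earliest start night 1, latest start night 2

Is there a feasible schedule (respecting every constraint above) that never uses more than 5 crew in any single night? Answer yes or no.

no

Total crew member-nights = 29; over 5 nights the average is 29/5 > 5, so some night must exceed 5.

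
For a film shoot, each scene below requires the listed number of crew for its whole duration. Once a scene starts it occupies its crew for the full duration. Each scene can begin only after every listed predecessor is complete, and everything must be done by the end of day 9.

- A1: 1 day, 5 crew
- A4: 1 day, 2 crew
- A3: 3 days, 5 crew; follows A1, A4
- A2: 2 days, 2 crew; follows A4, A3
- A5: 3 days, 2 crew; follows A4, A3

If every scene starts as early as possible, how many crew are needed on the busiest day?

7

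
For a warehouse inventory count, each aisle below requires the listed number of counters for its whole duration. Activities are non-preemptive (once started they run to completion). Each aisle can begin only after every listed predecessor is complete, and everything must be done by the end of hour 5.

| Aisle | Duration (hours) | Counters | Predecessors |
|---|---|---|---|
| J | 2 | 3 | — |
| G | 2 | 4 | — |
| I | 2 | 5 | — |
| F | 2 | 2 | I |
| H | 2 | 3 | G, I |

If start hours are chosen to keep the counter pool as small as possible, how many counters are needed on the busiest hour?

Early-start (J@1, G@1, I@1, F@3, H@3) gives peak 12: h1:12  h2:12  h3:5  h4:5  h5:0.
Shift J→3.
Schedule J@3, G@1, I@1, F@3, H@3: h1:9  h2:9  h3:8  h4:8  h5:0 — peak 9.

9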